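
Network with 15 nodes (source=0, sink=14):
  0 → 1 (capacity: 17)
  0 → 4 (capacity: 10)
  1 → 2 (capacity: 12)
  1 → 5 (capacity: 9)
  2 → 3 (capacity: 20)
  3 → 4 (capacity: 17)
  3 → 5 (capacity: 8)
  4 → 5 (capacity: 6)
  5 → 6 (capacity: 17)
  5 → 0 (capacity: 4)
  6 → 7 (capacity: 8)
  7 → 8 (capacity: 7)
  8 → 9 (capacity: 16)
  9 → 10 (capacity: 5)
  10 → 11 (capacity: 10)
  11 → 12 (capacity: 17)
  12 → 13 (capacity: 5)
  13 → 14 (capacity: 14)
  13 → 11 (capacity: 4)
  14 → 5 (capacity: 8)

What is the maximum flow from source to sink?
Maximum flow = 5

Max flow: 5

Flow assignment:
  0 → 1: 8/17
  0 → 4: 1/10
  1 → 2: 8/12
  2 → 3: 8/20
  3 → 5: 8/8
  4 → 5: 1/6
  5 → 6: 5/17
  5 → 0: 4/4
  6 → 7: 5/8
  7 → 8: 5/7
  8 → 9: 5/16
  9 → 10: 5/5
  10 → 11: 5/10
  11 → 12: 5/17
  12 → 13: 5/5
  13 → 14: 5/14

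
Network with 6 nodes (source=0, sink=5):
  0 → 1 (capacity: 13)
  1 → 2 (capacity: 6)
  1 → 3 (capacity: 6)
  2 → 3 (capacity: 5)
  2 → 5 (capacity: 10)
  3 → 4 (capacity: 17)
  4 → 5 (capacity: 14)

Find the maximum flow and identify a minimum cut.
Max flow = 12, Min cut edges: (1,2), (1,3)

Maximum flow: 12
Minimum cut: (1,2), (1,3)
Partition: S = [0, 1], T = [2, 3, 4, 5]

Max-flow min-cut theorem verified: both equal 12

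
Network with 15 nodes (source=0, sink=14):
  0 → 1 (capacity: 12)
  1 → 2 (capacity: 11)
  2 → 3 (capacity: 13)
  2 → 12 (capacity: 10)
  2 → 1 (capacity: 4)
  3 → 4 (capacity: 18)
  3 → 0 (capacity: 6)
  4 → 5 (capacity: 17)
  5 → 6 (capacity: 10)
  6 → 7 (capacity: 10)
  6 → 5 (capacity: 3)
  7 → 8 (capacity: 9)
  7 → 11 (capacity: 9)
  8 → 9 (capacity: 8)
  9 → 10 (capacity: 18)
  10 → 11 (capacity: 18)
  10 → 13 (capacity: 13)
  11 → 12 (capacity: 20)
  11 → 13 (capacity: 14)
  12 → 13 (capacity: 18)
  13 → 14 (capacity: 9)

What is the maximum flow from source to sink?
Maximum flow = 9

Max flow: 9

Flow assignment:
  0 → 1: 11/12
  1 → 2: 11/11
  2 → 3: 3/13
  2 → 12: 8/10
  3 → 4: 1/18
  3 → 0: 2/6
  4 → 5: 1/17
  5 → 6: 1/10
  6 → 7: 1/10
  7 → 11: 1/9
  11 → 12: 1/20
  12 → 13: 9/18
  13 → 14: 9/9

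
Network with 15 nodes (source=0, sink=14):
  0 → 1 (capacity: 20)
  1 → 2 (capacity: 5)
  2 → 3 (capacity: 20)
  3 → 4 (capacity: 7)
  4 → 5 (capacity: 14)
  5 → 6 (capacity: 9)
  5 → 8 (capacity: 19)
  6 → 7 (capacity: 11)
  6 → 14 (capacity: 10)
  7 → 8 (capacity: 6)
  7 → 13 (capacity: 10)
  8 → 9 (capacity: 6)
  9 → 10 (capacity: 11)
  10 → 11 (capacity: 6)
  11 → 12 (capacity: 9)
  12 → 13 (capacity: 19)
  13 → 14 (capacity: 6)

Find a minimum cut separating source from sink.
Min cut value = 5, edges: (1,2)

Min cut value: 5
Partition: S = [0, 1], T = [2, 3, 4, 5, 6, 7, 8, 9, 10, 11, 12, 13, 14]
Cut edges: (1,2)

By max-flow min-cut theorem, max flow = min cut = 5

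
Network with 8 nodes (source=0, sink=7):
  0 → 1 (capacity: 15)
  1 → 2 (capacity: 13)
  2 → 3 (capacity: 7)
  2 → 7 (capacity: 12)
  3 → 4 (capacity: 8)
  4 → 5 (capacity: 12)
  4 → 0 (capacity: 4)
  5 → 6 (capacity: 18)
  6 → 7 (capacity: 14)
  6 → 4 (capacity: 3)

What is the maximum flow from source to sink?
Maximum flow = 13

Max flow: 13

Flow assignment:
  0 → 1: 13/15
  1 → 2: 13/13
  2 → 3: 1/7
  2 → 7: 12/12
  3 → 4: 1/8
  4 → 5: 1/12
  5 → 6: 1/18
  6 → 7: 1/14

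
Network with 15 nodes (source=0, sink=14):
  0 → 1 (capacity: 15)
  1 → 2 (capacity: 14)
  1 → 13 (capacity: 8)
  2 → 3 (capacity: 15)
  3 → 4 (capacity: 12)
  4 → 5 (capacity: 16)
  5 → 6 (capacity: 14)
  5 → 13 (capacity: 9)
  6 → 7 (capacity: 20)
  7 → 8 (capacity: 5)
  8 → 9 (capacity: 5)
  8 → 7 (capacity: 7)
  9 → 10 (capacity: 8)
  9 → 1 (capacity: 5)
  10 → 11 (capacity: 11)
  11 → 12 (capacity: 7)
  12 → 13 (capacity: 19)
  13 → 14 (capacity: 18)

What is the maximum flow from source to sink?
Maximum flow = 15

Max flow: 15

Flow assignment:
  0 → 1: 15/15
  1 → 2: 7/14
  1 → 13: 8/8
  2 → 3: 7/15
  3 → 4: 7/12
  4 → 5: 7/16
  5 → 13: 7/9
  13 → 14: 15/18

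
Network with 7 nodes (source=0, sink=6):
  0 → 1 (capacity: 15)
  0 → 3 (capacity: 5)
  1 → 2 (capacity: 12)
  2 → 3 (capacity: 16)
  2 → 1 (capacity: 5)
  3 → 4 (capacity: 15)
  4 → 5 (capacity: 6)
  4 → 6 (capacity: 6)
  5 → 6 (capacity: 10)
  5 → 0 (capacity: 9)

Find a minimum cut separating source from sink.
Min cut value = 12, edges: (4,5), (4,6)

Min cut value: 12
Partition: S = [0, 1, 2, 3, 4], T = [5, 6]
Cut edges: (4,5), (4,6)

By max-flow min-cut theorem, max flow = min cut = 12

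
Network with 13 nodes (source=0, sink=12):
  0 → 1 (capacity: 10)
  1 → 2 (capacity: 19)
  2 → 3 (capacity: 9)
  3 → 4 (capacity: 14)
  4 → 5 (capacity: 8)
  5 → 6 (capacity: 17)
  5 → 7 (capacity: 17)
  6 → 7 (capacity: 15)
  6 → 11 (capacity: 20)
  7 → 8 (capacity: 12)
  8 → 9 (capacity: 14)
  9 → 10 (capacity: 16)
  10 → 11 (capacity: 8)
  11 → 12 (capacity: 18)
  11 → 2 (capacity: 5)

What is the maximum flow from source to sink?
Maximum flow = 8

Max flow: 8

Flow assignment:
  0 → 1: 8/10
  1 → 2: 8/19
  2 → 3: 8/9
  3 → 4: 8/14
  4 → 5: 8/8
  5 → 6: 8/17
  6 → 11: 8/20
  11 → 12: 8/18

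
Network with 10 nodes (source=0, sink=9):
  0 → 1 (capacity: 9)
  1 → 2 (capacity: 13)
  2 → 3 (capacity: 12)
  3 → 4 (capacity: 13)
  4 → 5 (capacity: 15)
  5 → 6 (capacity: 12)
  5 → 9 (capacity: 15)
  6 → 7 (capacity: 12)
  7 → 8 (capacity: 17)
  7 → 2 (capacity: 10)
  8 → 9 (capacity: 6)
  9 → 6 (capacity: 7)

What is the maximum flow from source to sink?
Maximum flow = 9

Max flow: 9

Flow assignment:
  0 → 1: 9/9
  1 → 2: 9/13
  2 → 3: 9/12
  3 → 4: 9/13
  4 → 5: 9/15
  5 → 9: 9/15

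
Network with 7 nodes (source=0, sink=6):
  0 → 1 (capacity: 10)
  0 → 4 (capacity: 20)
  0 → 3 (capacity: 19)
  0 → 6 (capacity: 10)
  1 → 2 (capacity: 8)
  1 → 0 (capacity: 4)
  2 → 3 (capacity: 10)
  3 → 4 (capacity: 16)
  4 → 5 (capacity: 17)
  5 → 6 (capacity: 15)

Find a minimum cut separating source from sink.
Min cut value = 25, edges: (0,6), (5,6)

Min cut value: 25
Partition: S = [0, 1, 2, 3, 4, 5], T = [6]
Cut edges: (0,6), (5,6)

By max-flow min-cut theorem, max flow = min cut = 25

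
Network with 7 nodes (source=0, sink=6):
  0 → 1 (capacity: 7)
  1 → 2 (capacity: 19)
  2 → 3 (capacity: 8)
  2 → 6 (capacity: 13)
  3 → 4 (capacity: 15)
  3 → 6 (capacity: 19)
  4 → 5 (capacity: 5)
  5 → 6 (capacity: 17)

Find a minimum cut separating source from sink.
Min cut value = 7, edges: (0,1)

Min cut value: 7
Partition: S = [0], T = [1, 2, 3, 4, 5, 6]
Cut edges: (0,1)

By max-flow min-cut theorem, max flow = min cut = 7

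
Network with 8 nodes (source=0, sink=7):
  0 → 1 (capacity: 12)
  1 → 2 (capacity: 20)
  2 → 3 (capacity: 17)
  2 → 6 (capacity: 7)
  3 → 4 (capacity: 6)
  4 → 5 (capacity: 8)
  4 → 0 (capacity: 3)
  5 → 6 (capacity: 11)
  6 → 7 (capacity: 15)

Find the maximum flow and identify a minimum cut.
Max flow = 12, Min cut edges: (0,1)

Maximum flow: 12
Minimum cut: (0,1)
Partition: S = [0], T = [1, 2, 3, 4, 5, 6, 7]

Max-flow min-cut theorem verified: both equal 12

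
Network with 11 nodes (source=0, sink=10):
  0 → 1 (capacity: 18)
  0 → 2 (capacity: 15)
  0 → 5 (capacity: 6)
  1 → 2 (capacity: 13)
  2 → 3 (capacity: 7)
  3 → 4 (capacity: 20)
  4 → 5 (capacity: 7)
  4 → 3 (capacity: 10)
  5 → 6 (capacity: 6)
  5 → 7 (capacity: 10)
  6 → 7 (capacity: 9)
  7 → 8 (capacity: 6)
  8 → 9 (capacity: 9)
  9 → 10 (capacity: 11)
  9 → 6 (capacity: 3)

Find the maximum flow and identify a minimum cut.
Max flow = 6, Min cut edges: (7,8)

Maximum flow: 6
Minimum cut: (7,8)
Partition: S = [0, 1, 2, 3, 4, 5, 6, 7], T = [8, 9, 10]

Max-flow min-cut theorem verified: both equal 6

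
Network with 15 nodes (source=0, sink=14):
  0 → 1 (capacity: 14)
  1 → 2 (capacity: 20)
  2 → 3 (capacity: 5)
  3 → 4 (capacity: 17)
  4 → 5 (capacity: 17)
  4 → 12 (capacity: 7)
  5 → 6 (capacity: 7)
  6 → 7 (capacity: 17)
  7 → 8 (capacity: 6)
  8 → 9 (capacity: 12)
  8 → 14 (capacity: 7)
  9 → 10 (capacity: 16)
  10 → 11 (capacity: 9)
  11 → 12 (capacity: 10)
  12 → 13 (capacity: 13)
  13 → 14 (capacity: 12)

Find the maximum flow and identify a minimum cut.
Max flow = 5, Min cut edges: (2,3)

Maximum flow: 5
Minimum cut: (2,3)
Partition: S = [0, 1, 2], T = [3, 4, 5, 6, 7, 8, 9, 10, 11, 12, 13, 14]

Max-flow min-cut theorem verified: both equal 5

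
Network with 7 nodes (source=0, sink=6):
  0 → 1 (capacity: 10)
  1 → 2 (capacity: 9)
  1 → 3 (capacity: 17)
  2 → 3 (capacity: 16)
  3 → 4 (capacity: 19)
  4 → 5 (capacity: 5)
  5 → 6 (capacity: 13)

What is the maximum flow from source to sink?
Maximum flow = 5

Max flow: 5

Flow assignment:
  0 → 1: 5/10
  1 → 3: 5/17
  3 → 4: 5/19
  4 → 5: 5/5
  5 → 6: 5/13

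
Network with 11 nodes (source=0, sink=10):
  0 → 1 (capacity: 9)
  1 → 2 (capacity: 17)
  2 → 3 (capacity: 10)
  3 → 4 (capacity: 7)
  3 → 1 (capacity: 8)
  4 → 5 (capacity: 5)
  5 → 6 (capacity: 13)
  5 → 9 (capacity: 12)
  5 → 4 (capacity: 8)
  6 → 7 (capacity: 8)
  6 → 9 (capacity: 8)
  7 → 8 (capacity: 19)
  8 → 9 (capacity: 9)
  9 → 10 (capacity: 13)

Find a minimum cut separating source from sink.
Min cut value = 5, edges: (4,5)

Min cut value: 5
Partition: S = [0, 1, 2, 3, 4], T = [5, 6, 7, 8, 9, 10]
Cut edges: (4,5)

By max-flow min-cut theorem, max flow = min cut = 5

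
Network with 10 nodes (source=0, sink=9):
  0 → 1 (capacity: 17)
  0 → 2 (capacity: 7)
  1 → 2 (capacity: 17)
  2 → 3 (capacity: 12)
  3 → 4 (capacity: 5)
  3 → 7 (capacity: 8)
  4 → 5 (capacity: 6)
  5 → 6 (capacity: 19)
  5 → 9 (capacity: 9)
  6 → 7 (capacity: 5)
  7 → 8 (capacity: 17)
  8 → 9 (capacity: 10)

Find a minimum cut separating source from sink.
Min cut value = 12, edges: (2,3)

Min cut value: 12
Partition: S = [0, 1, 2], T = [3, 4, 5, 6, 7, 8, 9]
Cut edges: (2,3)

By max-flow min-cut theorem, max flow = min cut = 12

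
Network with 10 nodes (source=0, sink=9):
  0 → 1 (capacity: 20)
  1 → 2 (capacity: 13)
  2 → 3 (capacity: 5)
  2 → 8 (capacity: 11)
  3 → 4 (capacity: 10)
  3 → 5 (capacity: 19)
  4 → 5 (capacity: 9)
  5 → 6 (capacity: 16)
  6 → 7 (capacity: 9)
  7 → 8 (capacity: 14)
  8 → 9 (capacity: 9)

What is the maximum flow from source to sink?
Maximum flow = 9

Max flow: 9

Flow assignment:
  0 → 1: 9/20
  1 → 2: 9/13
  2 → 3: 2/5
  2 → 8: 7/11
  3 → 5: 2/19
  5 → 6: 2/16
  6 → 7: 2/9
  7 → 8: 2/14
  8 → 9: 9/9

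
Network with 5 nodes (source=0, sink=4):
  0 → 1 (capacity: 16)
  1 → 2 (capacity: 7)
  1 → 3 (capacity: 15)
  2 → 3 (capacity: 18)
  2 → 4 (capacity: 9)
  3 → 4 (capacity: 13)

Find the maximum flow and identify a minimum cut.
Max flow = 16, Min cut edges: (0,1)

Maximum flow: 16
Minimum cut: (0,1)
Partition: S = [0], T = [1, 2, 3, 4]

Max-flow min-cut theorem verified: both equal 16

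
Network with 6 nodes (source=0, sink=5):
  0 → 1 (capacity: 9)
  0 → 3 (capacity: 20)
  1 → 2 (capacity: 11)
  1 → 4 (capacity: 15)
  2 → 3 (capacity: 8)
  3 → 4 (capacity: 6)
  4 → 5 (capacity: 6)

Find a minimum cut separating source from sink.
Min cut value = 6, edges: (4,5)

Min cut value: 6
Partition: S = [0, 1, 2, 3, 4], T = [5]
Cut edges: (4,5)

By max-flow min-cut theorem, max flow = min cut = 6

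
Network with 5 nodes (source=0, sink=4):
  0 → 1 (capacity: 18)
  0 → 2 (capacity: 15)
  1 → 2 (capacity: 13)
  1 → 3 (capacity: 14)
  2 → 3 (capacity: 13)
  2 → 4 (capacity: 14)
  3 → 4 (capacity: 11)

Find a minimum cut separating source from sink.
Min cut value = 25, edges: (2,4), (3,4)

Min cut value: 25
Partition: S = [0, 1, 2, 3], T = [4]
Cut edges: (2,4), (3,4)

By max-flow min-cut theorem, max flow = min cut = 25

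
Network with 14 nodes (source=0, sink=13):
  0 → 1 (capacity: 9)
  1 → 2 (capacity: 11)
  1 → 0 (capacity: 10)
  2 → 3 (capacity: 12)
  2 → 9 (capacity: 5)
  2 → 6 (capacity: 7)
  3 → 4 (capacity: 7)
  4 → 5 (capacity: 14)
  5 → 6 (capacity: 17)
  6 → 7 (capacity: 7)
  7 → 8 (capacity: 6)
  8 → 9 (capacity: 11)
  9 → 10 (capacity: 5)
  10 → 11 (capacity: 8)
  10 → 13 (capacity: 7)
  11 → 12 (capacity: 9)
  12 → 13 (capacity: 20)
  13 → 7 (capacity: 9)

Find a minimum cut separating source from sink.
Min cut value = 5, edges: (9,10)

Min cut value: 5
Partition: S = [0, 1, 2, 3, 4, 5, 6, 7, 8, 9], T = [10, 11, 12, 13]
Cut edges: (9,10)

By max-flow min-cut theorem, max flow = min cut = 5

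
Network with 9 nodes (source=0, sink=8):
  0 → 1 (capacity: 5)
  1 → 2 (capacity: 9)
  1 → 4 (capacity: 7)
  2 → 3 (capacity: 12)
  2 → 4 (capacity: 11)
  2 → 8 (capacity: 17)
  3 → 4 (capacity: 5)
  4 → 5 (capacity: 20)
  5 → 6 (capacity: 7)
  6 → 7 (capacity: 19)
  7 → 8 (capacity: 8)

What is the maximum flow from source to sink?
Maximum flow = 5

Max flow: 5

Flow assignment:
  0 → 1: 5/5
  1 → 2: 5/9
  2 → 8: 5/17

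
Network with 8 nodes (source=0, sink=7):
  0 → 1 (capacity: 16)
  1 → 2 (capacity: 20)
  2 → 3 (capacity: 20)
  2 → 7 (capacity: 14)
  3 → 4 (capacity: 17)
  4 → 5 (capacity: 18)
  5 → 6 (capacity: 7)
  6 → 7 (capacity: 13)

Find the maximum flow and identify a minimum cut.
Max flow = 16, Min cut edges: (0,1)

Maximum flow: 16
Minimum cut: (0,1)
Partition: S = [0], T = [1, 2, 3, 4, 5, 6, 7]

Max-flow min-cut theorem verified: both equal 16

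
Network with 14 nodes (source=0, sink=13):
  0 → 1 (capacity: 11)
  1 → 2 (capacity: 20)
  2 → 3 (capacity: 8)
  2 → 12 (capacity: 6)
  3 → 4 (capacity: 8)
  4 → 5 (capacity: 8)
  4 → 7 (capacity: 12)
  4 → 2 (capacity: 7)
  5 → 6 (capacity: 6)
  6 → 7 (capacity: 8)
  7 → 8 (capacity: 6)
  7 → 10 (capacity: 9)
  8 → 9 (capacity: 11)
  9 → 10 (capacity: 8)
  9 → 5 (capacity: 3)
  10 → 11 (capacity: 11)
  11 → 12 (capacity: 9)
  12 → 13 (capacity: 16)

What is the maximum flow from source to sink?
Maximum flow = 11

Max flow: 11

Flow assignment:
  0 → 1: 11/11
  1 → 2: 11/20
  2 → 3: 5/8
  2 → 12: 6/6
  3 → 4: 5/8
  4 → 7: 5/12
  7 → 10: 5/9
  10 → 11: 5/11
  11 → 12: 5/9
  12 → 13: 11/16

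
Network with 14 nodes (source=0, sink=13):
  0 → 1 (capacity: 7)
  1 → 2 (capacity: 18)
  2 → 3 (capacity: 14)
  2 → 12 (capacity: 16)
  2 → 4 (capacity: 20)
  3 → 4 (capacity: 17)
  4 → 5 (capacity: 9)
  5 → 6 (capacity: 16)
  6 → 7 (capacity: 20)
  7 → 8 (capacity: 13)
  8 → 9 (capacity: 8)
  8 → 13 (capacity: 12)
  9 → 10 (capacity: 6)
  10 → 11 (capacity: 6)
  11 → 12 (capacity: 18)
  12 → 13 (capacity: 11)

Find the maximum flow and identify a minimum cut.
Max flow = 7, Min cut edges: (0,1)

Maximum flow: 7
Minimum cut: (0,1)
Partition: S = [0], T = [1, 2, 3, 4, 5, 6, 7, 8, 9, 10, 11, 12, 13]

Max-flow min-cut theorem verified: both equal 7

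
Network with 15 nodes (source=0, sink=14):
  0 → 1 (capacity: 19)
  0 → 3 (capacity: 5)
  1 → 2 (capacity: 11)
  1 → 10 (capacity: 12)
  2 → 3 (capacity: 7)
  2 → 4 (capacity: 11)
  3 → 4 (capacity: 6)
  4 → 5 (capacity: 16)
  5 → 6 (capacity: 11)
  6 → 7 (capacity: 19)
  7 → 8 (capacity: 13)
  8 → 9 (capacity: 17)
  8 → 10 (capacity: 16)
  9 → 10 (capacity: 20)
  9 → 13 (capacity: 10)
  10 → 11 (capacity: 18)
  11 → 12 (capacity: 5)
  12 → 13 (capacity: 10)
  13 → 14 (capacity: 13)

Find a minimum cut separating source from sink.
Min cut value = 13, edges: (13,14)

Min cut value: 13
Partition: S = [0, 1, 2, 3, 4, 5, 6, 7, 8, 9, 10, 11, 12, 13], T = [14]
Cut edges: (13,14)

By max-flow min-cut theorem, max flow = min cut = 13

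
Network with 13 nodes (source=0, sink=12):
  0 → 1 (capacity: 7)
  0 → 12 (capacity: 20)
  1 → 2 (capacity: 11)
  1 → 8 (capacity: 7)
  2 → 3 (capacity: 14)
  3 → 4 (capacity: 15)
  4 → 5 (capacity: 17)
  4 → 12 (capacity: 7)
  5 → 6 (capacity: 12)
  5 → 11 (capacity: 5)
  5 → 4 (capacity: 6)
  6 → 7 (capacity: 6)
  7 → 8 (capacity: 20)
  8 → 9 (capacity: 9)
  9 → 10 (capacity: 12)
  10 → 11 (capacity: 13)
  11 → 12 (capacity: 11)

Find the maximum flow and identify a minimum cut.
Max flow = 27, Min cut edges: (0,1), (0,12)

Maximum flow: 27
Minimum cut: (0,1), (0,12)
Partition: S = [0], T = [1, 2, 3, 4, 5, 6, 7, 8, 9, 10, 11, 12]

Max-flow min-cut theorem verified: both equal 27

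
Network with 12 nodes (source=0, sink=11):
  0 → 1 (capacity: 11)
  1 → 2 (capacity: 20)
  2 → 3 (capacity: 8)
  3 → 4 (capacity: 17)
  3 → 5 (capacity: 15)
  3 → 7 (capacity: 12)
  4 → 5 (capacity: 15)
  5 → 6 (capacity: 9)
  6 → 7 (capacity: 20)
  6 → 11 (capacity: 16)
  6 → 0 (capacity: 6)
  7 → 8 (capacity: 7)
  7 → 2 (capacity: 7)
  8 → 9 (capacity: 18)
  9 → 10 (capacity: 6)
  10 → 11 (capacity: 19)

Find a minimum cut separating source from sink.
Min cut value = 8, edges: (2,3)

Min cut value: 8
Partition: S = [0, 1, 2], T = [3, 4, 5, 6, 7, 8, 9, 10, 11]
Cut edges: (2,3)

By max-flow min-cut theorem, max flow = min cut = 8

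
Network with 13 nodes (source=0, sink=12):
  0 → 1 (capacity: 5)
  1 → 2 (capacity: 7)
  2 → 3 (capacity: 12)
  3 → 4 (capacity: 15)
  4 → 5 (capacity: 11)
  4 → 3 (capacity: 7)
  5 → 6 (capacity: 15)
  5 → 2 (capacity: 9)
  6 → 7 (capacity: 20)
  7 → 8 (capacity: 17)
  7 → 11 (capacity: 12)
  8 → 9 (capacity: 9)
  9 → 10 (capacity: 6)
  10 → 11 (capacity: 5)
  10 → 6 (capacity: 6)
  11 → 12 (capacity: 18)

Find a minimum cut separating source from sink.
Min cut value = 5, edges: (0,1)

Min cut value: 5
Partition: S = [0], T = [1, 2, 3, 4, 5, 6, 7, 8, 9, 10, 11, 12]
Cut edges: (0,1)

By max-flow min-cut theorem, max flow = min cut = 5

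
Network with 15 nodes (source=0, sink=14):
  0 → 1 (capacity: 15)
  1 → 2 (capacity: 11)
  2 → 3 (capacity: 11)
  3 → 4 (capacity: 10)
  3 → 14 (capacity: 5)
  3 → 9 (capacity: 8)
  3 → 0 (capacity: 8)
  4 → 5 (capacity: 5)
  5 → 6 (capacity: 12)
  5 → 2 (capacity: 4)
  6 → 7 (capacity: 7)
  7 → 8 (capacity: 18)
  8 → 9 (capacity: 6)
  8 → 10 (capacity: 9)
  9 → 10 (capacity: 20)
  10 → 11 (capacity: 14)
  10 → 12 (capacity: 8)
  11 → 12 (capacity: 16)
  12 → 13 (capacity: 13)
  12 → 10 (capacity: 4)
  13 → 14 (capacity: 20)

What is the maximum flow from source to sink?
Maximum flow = 11

Max flow: 11

Flow assignment:
  0 → 1: 11/15
  1 → 2: 11/11
  2 → 3: 11/11
  3 → 14: 5/5
  3 → 9: 6/8
  9 → 10: 6/20
  10 → 12: 6/8
  12 → 13: 6/13
  13 → 14: 6/20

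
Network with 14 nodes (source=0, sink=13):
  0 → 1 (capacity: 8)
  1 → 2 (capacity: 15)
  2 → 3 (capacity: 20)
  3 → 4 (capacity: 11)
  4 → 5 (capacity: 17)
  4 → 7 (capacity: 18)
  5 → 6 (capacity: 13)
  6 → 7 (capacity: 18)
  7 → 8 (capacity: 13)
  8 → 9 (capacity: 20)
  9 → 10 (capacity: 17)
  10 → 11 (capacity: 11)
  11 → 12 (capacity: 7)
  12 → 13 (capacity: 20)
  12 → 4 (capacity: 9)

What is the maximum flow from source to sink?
Maximum flow = 7

Max flow: 7

Flow assignment:
  0 → 1: 7/8
  1 → 2: 7/15
  2 → 3: 7/20
  3 → 4: 7/11
  4 → 7: 7/18
  7 → 8: 7/13
  8 → 9: 7/20
  9 → 10: 7/17
  10 → 11: 7/11
  11 → 12: 7/7
  12 → 13: 7/20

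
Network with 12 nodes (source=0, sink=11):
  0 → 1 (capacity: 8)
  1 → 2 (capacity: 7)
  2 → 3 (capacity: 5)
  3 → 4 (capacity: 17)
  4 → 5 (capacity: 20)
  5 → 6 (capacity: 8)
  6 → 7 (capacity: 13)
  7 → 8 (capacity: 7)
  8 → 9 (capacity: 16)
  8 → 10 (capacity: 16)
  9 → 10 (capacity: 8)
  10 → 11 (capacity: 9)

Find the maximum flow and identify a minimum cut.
Max flow = 5, Min cut edges: (2,3)

Maximum flow: 5
Minimum cut: (2,3)
Partition: S = [0, 1, 2], T = [3, 4, 5, 6, 7, 8, 9, 10, 11]

Max-flow min-cut theorem verified: both equal 5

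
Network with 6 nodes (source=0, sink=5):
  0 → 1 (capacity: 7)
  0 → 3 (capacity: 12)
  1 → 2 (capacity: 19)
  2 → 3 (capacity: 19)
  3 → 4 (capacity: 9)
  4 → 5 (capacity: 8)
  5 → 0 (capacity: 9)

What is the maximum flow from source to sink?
Maximum flow = 8

Max flow: 8

Flow assignment:
  0 → 1: 7/7
  0 → 3: 1/12
  1 → 2: 7/19
  2 → 3: 7/19
  3 → 4: 8/9
  4 → 5: 8/8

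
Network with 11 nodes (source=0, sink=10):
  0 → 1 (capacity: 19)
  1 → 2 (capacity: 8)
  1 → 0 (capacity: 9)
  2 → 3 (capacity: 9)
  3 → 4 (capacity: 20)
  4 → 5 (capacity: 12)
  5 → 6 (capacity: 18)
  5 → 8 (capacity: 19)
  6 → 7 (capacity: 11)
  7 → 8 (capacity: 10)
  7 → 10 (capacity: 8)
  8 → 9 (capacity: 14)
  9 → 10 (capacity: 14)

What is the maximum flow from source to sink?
Maximum flow = 8

Max flow: 8

Flow assignment:
  0 → 1: 8/19
  1 → 2: 8/8
  2 → 3: 8/9
  3 → 4: 8/20
  4 → 5: 8/12
  5 → 6: 8/18
  6 → 7: 8/11
  7 → 10: 8/8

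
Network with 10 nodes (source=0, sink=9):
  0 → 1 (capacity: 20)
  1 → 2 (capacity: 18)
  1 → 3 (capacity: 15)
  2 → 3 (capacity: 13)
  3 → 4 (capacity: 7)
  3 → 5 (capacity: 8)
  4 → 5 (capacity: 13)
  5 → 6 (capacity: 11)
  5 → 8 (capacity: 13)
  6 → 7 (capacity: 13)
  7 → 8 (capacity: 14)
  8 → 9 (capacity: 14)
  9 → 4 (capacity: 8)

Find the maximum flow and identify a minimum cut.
Max flow = 14, Min cut edges: (8,9)

Maximum flow: 14
Minimum cut: (8,9)
Partition: S = [0, 1, 2, 3, 4, 5, 6, 7, 8], T = [9]

Max-flow min-cut theorem verified: both equal 14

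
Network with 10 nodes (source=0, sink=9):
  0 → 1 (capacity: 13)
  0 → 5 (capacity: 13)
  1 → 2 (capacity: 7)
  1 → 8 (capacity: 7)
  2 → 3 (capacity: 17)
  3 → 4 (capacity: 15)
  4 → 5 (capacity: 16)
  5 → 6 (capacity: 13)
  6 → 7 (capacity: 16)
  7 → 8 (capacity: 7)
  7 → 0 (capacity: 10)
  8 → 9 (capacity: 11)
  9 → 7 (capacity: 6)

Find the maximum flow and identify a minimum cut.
Max flow = 11, Min cut edges: (8,9)

Maximum flow: 11
Minimum cut: (8,9)
Partition: S = [0, 1, 2, 3, 4, 5, 6, 7, 8], T = [9]

Max-flow min-cut theorem verified: both equal 11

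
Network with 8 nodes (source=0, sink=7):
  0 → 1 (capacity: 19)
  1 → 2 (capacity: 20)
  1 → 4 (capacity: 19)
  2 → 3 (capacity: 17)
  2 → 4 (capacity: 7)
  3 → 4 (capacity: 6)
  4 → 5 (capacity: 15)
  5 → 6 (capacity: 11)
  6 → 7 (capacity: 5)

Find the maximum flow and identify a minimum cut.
Max flow = 5, Min cut edges: (6,7)

Maximum flow: 5
Minimum cut: (6,7)
Partition: S = [0, 1, 2, 3, 4, 5, 6], T = [7]

Max-flow min-cut theorem verified: both equal 5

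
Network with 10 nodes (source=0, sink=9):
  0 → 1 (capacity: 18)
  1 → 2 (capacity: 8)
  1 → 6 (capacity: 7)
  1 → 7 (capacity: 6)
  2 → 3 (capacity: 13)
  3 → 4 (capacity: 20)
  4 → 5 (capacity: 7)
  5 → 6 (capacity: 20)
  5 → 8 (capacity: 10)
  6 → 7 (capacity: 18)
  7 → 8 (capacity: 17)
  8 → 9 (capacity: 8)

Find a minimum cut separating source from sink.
Min cut value = 8, edges: (8,9)

Min cut value: 8
Partition: S = [0, 1, 2, 3, 4, 5, 6, 7, 8], T = [9]
Cut edges: (8,9)

By max-flow min-cut theorem, max flow = min cut = 8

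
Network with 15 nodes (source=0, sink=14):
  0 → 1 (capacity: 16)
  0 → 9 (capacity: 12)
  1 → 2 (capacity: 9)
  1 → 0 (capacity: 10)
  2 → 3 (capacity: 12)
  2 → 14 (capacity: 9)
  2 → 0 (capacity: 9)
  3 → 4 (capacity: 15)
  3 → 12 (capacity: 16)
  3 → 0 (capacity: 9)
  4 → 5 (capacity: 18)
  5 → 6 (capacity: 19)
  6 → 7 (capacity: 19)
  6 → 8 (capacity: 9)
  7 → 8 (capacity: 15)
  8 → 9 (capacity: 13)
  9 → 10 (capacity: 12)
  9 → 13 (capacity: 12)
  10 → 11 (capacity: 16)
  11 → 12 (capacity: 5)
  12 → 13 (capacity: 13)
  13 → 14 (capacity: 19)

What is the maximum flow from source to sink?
Maximum flow = 21

Max flow: 21

Flow assignment:
  0 → 1: 9/16
  0 → 9: 12/12
  1 → 2: 9/9
  2 → 14: 9/9
  9 → 13: 12/12
  13 → 14: 12/19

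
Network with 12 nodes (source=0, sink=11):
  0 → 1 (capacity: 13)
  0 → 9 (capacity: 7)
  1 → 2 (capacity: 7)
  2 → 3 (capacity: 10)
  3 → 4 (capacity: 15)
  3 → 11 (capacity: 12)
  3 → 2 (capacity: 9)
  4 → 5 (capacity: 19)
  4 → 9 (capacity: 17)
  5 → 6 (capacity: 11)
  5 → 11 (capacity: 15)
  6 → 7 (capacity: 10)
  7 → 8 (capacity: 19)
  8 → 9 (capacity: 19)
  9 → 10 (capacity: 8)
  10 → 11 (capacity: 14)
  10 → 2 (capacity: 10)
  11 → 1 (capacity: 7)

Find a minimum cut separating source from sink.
Min cut value = 14, edges: (0,9), (1,2)

Min cut value: 14
Partition: S = [0, 1], T = [2, 3, 4, 5, 6, 7, 8, 9, 10, 11]
Cut edges: (0,9), (1,2)

By max-flow min-cut theorem, max flow = min cut = 14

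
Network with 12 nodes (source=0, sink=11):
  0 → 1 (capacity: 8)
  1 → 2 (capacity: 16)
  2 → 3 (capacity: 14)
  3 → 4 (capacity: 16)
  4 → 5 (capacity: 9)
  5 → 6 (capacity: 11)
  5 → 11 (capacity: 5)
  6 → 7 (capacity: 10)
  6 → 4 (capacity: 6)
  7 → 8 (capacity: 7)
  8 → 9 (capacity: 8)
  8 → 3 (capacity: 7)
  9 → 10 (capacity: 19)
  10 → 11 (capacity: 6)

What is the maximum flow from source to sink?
Maximum flow = 8

Max flow: 8

Flow assignment:
  0 → 1: 8/8
  1 → 2: 8/16
  2 → 3: 8/14
  3 → 4: 8/16
  4 → 5: 8/9
  5 → 6: 3/11
  5 → 11: 5/5
  6 → 7: 3/10
  7 → 8: 3/7
  8 → 9: 3/8
  9 → 10: 3/19
  10 → 11: 3/6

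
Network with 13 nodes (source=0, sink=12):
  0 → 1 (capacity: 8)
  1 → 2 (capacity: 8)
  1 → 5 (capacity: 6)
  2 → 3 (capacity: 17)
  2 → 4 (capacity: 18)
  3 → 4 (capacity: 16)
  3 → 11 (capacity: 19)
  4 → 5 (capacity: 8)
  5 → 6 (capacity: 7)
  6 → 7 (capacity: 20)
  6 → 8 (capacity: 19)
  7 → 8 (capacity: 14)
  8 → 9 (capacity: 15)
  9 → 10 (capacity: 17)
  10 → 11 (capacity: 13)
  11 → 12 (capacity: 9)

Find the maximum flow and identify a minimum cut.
Max flow = 8, Min cut edges: (0,1)

Maximum flow: 8
Minimum cut: (0,1)
Partition: S = [0], T = [1, 2, 3, 4, 5, 6, 7, 8, 9, 10, 11, 12]

Max-flow min-cut theorem verified: both equal 8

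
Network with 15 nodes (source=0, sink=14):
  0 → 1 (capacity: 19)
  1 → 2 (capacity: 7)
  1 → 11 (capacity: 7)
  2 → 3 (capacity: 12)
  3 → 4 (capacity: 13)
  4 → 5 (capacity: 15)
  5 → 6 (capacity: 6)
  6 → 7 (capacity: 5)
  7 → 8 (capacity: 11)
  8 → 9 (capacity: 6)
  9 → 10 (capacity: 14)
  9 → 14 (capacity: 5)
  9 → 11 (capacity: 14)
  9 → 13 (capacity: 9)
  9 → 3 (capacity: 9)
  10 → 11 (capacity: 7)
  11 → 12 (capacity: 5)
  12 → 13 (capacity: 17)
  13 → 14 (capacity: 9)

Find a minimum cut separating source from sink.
Min cut value = 10, edges: (6,7), (11,12)

Min cut value: 10
Partition: S = [0, 1, 2, 3, 4, 5, 6, 10, 11], T = [7, 8, 9, 12, 13, 14]
Cut edges: (6,7), (11,12)

By max-flow min-cut theorem, max flow = min cut = 10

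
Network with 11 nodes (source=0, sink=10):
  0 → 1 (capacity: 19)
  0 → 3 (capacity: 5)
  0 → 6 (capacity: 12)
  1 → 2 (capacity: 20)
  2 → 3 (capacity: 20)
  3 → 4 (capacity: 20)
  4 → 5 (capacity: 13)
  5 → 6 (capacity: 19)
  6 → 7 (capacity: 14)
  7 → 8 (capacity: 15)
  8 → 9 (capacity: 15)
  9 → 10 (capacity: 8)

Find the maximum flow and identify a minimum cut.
Max flow = 8, Min cut edges: (9,10)

Maximum flow: 8
Minimum cut: (9,10)
Partition: S = [0, 1, 2, 3, 4, 5, 6, 7, 8, 9], T = [10]

Max-flow min-cut theorem verified: both equal 8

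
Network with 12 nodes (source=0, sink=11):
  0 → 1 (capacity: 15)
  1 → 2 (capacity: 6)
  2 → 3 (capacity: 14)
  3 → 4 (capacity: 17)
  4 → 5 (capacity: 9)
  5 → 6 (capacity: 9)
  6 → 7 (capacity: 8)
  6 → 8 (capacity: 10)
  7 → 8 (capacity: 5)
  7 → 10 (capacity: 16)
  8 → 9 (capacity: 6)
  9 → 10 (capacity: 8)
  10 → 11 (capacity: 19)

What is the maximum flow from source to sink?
Maximum flow = 6

Max flow: 6

Flow assignment:
  0 → 1: 6/15
  1 → 2: 6/6
  2 → 3: 6/14
  3 → 4: 6/17
  4 → 5: 6/9
  5 → 6: 6/9
  6 → 7: 6/8
  7 → 10: 6/16
  10 → 11: 6/19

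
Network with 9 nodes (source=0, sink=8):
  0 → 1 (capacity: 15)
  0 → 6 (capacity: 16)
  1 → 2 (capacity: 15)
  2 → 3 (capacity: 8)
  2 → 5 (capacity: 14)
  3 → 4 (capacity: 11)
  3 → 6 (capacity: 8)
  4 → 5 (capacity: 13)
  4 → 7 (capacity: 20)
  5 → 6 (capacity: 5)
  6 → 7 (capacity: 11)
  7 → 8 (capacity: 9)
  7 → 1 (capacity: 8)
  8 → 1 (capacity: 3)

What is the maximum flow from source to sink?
Maximum flow = 9

Max flow: 9

Flow assignment:
  0 → 1: 9/15
  1 → 2: 13/15
  2 → 3: 8/8
  2 → 5: 5/14
  3 → 4: 8/11
  4 → 7: 8/20
  5 → 6: 5/5
  6 → 7: 5/11
  7 → 8: 9/9
  7 → 1: 4/8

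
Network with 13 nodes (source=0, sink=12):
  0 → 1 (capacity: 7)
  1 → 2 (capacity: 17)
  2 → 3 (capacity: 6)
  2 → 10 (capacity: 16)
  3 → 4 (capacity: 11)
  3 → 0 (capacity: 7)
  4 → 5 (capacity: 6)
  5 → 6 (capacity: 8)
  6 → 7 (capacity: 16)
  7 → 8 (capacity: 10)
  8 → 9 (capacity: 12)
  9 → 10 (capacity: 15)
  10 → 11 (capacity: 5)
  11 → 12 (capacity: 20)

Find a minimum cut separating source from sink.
Min cut value = 5, edges: (10,11)

Min cut value: 5
Partition: S = [0, 1, 2, 3, 4, 5, 6, 7, 8, 9, 10], T = [11, 12]
Cut edges: (10,11)

By max-flow min-cut theorem, max flow = min cut = 5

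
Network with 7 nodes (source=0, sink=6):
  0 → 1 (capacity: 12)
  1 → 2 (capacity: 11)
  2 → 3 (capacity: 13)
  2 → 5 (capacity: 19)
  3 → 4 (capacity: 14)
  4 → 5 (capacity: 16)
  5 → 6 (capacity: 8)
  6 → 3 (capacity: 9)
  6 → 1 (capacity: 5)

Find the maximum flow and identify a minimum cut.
Max flow = 8, Min cut edges: (5,6)

Maximum flow: 8
Minimum cut: (5,6)
Partition: S = [0, 1, 2, 3, 4, 5], T = [6]

Max-flow min-cut theorem verified: both equal 8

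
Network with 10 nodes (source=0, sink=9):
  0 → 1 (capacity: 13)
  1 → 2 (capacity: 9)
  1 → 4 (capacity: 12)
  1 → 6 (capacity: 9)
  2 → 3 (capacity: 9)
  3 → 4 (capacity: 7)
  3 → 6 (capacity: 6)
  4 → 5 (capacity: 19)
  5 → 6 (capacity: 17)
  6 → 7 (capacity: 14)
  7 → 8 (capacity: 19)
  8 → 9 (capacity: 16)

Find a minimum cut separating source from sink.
Min cut value = 13, edges: (0,1)

Min cut value: 13
Partition: S = [0], T = [1, 2, 3, 4, 5, 6, 7, 8, 9]
Cut edges: (0,1)

By max-flow min-cut theorem, max flow = min cut = 13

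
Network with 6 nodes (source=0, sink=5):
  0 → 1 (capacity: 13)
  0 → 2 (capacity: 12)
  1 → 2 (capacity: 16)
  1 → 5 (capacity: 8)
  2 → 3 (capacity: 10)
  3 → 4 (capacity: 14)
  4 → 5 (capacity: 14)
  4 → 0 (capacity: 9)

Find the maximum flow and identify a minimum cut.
Max flow = 18, Min cut edges: (1,5), (2,3)

Maximum flow: 18
Minimum cut: (1,5), (2,3)
Partition: S = [0, 1, 2], T = [3, 4, 5]

Max-flow min-cut theorem verified: both equal 18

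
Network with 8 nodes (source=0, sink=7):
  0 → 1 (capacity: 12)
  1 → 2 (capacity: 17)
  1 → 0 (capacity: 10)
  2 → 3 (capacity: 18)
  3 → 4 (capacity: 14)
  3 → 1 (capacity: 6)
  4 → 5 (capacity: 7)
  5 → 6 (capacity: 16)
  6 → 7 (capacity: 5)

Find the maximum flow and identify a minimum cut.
Max flow = 5, Min cut edges: (6,7)

Maximum flow: 5
Minimum cut: (6,7)
Partition: S = [0, 1, 2, 3, 4, 5, 6], T = [7]

Max-flow min-cut theorem verified: both equal 5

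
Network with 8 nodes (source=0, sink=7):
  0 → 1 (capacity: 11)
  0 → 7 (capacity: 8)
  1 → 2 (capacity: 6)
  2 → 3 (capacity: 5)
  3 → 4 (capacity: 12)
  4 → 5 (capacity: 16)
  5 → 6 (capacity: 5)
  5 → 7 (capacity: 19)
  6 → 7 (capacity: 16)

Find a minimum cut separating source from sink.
Min cut value = 13, edges: (0,7), (2,3)

Min cut value: 13
Partition: S = [0, 1, 2], T = [3, 4, 5, 6, 7]
Cut edges: (0,7), (2,3)

By max-flow min-cut theorem, max flow = min cut = 13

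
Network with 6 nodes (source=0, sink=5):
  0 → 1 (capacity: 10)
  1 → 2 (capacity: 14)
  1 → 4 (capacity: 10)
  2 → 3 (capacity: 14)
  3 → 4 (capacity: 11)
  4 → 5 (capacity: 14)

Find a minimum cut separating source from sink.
Min cut value = 10, edges: (0,1)

Min cut value: 10
Partition: S = [0], T = [1, 2, 3, 4, 5]
Cut edges: (0,1)

By max-flow min-cut theorem, max flow = min cut = 10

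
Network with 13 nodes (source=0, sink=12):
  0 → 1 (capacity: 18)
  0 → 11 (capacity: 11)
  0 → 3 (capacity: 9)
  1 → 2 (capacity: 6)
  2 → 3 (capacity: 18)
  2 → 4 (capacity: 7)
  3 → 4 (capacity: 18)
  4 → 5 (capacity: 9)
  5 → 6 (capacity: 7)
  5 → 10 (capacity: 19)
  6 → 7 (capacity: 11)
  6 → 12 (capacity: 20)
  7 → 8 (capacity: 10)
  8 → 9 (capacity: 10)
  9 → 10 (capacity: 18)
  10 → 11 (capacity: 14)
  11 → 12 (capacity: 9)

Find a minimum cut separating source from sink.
Min cut value = 16, edges: (5,6), (11,12)

Min cut value: 16
Partition: S = [0, 1, 2, 3, 4, 5, 7, 8, 9, 10, 11], T = [6, 12]
Cut edges: (5,6), (11,12)

By max-flow min-cut theorem, max flow = min cut = 16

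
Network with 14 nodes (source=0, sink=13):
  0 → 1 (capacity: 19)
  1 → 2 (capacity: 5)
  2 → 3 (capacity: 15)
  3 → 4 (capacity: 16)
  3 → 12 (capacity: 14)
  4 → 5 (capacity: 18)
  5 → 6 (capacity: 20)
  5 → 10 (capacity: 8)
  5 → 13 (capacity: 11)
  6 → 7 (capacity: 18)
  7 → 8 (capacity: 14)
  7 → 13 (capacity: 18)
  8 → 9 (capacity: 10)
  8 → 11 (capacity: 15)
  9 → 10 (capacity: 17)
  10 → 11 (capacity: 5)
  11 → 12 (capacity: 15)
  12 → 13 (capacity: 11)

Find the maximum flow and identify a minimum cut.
Max flow = 5, Min cut edges: (1,2)

Maximum flow: 5
Minimum cut: (1,2)
Partition: S = [0, 1], T = [2, 3, 4, 5, 6, 7, 8, 9, 10, 11, 12, 13]

Max-flow min-cut theorem verified: both equal 5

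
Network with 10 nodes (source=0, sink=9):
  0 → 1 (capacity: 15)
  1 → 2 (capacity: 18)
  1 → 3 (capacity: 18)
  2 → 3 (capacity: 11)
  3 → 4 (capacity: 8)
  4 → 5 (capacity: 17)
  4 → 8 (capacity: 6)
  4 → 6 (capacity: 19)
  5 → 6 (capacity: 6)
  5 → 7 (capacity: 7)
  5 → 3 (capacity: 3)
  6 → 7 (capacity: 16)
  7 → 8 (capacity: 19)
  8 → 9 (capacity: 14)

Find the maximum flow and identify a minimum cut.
Max flow = 8, Min cut edges: (3,4)

Maximum flow: 8
Minimum cut: (3,4)
Partition: S = [0, 1, 2, 3], T = [4, 5, 6, 7, 8, 9]

Max-flow min-cut theorem verified: both equal 8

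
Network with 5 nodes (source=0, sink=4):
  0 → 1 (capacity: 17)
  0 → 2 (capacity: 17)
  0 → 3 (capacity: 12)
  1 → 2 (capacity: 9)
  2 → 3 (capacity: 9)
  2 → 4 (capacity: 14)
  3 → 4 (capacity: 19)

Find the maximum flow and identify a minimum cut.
Max flow = 33, Min cut edges: (2,4), (3,4)

Maximum flow: 33
Minimum cut: (2,4), (3,4)
Partition: S = [0, 1, 2, 3], T = [4]

Max-flow min-cut theorem verified: both equal 33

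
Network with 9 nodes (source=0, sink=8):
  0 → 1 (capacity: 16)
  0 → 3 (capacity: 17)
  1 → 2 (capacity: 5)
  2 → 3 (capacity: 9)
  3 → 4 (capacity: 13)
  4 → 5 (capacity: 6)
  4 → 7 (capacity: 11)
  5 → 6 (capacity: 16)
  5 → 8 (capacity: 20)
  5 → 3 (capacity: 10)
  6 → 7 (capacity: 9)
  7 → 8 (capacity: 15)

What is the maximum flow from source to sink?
Maximum flow = 13

Max flow: 13

Flow assignment:
  0 → 1: 5/16
  0 → 3: 8/17
  1 → 2: 5/5
  2 → 3: 5/9
  3 → 4: 13/13
  4 → 5: 6/6
  4 → 7: 7/11
  5 → 8: 6/20
  7 → 8: 7/15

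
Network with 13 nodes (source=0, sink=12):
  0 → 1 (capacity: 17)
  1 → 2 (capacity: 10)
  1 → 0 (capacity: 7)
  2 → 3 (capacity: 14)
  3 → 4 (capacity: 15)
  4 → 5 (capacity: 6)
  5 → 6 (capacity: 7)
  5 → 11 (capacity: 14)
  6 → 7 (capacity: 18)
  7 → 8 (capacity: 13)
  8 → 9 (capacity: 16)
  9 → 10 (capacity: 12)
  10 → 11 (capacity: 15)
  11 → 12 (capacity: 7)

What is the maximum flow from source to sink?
Maximum flow = 6

Max flow: 6

Flow assignment:
  0 → 1: 6/17
  1 → 2: 6/10
  2 → 3: 6/14
  3 → 4: 6/15
  4 → 5: 6/6
  5 → 11: 6/14
  11 → 12: 6/7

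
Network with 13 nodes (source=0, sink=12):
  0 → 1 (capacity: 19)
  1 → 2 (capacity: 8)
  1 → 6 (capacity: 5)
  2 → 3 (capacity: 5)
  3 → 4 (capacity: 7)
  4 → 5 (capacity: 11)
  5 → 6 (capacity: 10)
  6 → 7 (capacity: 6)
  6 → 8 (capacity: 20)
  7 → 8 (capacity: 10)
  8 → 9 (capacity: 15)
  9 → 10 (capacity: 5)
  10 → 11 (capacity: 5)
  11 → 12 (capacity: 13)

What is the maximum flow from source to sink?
Maximum flow = 5

Max flow: 5

Flow assignment:
  0 → 1: 5/19
  1 → 2: 5/8
  2 → 3: 5/5
  3 → 4: 5/7
  4 → 5: 5/11
  5 → 6: 5/10
  6 → 8: 5/20
  8 → 9: 5/15
  9 → 10: 5/5
  10 → 11: 5/5
  11 → 12: 5/13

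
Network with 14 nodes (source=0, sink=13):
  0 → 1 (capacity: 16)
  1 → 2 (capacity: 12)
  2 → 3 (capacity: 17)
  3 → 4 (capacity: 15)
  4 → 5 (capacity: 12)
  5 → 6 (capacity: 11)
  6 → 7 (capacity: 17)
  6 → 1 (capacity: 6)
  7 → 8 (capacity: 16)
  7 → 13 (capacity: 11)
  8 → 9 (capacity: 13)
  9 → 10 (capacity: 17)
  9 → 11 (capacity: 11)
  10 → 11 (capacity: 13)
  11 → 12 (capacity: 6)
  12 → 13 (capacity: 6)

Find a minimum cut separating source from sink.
Min cut value = 11, edges: (5,6)

Min cut value: 11
Partition: S = [0, 1, 2, 3, 4, 5], T = [6, 7, 8, 9, 10, 11, 12, 13]
Cut edges: (5,6)

By max-flow min-cut theorem, max flow = min cut = 11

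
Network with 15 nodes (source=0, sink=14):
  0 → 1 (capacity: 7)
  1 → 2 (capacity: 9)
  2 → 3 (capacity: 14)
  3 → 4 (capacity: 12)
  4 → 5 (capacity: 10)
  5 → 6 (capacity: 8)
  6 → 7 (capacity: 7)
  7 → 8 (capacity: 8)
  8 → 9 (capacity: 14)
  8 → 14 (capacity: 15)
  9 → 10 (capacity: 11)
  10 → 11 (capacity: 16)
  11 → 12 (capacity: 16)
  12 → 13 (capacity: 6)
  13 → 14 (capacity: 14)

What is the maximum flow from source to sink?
Maximum flow = 7

Max flow: 7

Flow assignment:
  0 → 1: 7/7
  1 → 2: 7/9
  2 → 3: 7/14
  3 → 4: 7/12
  4 → 5: 7/10
  5 → 6: 7/8
  6 → 7: 7/7
  7 → 8: 7/8
  8 → 14: 7/15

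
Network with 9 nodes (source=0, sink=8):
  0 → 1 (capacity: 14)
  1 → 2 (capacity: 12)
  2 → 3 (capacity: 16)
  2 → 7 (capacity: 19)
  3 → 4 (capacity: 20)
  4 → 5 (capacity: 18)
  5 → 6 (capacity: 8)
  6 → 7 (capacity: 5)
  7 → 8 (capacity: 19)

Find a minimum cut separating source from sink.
Min cut value = 12, edges: (1,2)

Min cut value: 12
Partition: S = [0, 1], T = [2, 3, 4, 5, 6, 7, 8]
Cut edges: (1,2)

By max-flow min-cut theorem, max flow = min cut = 12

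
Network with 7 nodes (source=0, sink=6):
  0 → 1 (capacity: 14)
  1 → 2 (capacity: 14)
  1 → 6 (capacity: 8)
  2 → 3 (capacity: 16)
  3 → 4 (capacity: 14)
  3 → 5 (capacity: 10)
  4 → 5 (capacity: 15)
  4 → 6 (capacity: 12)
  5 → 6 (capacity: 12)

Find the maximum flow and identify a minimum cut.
Max flow = 14, Min cut edges: (0,1)

Maximum flow: 14
Minimum cut: (0,1)
Partition: S = [0], T = [1, 2, 3, 4, 5, 6]

Max-flow min-cut theorem verified: both equal 14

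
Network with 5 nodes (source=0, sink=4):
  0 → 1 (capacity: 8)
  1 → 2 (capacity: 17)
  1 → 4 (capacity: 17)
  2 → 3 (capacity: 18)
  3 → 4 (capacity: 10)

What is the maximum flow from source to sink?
Maximum flow = 8

Max flow: 8

Flow assignment:
  0 → 1: 8/8
  1 → 4: 8/17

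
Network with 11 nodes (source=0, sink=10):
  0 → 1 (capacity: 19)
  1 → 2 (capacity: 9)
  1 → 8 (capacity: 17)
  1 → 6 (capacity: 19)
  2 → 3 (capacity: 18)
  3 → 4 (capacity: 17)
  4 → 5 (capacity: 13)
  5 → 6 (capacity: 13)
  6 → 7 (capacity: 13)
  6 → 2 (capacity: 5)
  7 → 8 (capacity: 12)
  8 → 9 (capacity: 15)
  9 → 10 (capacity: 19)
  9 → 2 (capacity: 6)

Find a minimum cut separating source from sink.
Min cut value = 15, edges: (8,9)

Min cut value: 15
Partition: S = [0, 1, 2, 3, 4, 5, 6, 7, 8], T = [9, 10]
Cut edges: (8,9)

By max-flow min-cut theorem, max flow = min cut = 15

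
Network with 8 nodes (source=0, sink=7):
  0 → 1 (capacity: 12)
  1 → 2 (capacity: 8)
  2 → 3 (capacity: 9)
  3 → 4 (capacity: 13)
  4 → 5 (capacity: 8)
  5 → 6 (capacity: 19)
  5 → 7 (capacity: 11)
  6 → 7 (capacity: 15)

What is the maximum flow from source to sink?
Maximum flow = 8

Max flow: 8

Flow assignment:
  0 → 1: 8/12
  1 → 2: 8/8
  2 → 3: 8/9
  3 → 4: 8/13
  4 → 5: 8/8
  5 → 7: 8/11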